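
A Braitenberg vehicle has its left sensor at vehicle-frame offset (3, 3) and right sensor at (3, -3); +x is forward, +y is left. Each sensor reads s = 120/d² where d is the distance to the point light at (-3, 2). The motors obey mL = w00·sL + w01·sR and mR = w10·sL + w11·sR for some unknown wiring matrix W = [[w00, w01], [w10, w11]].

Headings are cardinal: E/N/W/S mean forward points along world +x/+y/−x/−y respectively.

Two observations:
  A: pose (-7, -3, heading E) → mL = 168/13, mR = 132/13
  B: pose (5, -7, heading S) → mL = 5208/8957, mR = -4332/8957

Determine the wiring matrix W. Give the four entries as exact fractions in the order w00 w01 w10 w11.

1/2 1/2 1/2 -1

obs A: pose=(-7,-3,E) → sL=24, sR=24/13, mL=168/13, mR=132/13
obs B: pose=(5,-7,S) → sL=24/53, sR=120/169, mL=5208/8957, mR=-4332/8957
sensor matrix S = [[24, 24/13], [24/53, 120/169]]; det S = 145152/8957
solve [mL_A; mL_B] = S·[w00; w01] and [mR_A; mR_B] = S·[w10; w11]:
  w00 = 1/2, w01 = 1/2, w10 = 1/2, w11 = -1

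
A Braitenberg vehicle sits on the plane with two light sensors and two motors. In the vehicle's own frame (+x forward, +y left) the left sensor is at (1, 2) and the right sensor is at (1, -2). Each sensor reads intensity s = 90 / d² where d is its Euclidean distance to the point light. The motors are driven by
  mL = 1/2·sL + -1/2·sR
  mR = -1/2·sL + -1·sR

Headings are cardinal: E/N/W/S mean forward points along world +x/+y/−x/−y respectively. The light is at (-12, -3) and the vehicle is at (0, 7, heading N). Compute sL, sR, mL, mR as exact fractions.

90/221 90/317 4320/70057 -34155/70057

left sensor world pos  = (-2, 8); dL² = 221
right sensor world pos = (2, 8); dR² = 317
sL = 90/221 = 90/221
sR = 90/317 = 90/317
mL = 1/2·sL + -1/2·sR = 4320/70057
mR = -1/2·sL + -1·sR = -34155/70057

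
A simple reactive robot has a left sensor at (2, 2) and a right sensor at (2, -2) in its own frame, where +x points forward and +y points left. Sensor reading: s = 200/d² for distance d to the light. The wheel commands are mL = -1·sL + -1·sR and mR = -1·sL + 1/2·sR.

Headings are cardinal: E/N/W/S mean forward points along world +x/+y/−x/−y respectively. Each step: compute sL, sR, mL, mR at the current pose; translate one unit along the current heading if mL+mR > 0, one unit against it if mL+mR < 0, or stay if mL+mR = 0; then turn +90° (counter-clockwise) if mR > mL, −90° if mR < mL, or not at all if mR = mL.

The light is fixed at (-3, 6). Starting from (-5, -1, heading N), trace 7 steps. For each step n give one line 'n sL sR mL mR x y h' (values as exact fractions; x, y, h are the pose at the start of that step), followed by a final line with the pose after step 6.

0 200/41 8 -528/41 -36/41 -5 -1 N
1 50/29 50/13 -2100/377 75/377 -5 -2 W
2 200/101 200/109 -42000/11009 -11700/11009 -4 -2 S
3 100/13 100/41 -5400/533 -3450/533 -4 -1 E
4 200/41 8 -528/41 -36/41 -5 -1 N
5 50/29 50/13 -2100/377 75/377 -5 -2 W
6 200/101 200/109 -42000/11009 -11700/11009 -4 -2 S
final -4 -1 E

n=0: pose=(-5,-1,N); sL=200/41, sR=8; mL=-528/41, mR=-36/41; mL+mR=-564/41 → advance -1; mR−mL=12 → turn +1·90°
n=1: pose=(-5,-2,W); sL=50/29, sR=50/13; mL=-2100/377, mR=75/377; mL+mR=-2025/377 → advance -1; mR−mL=75/13 → turn +1·90°
n=2: pose=(-4,-2,S); sL=200/101, sR=200/109; mL=-42000/11009, mR=-11700/11009; mL+mR=-53700/11009 → advance -1; mR−mL=300/109 → turn +1·90°
n=3: pose=(-4,-1,E); sL=100/13, sR=100/41; mL=-5400/533, mR=-3450/533; mL+mR=-8850/533 → advance -1; mR−mL=150/41 → turn +1·90°
n=4: pose=(-5,-1,N); sL=200/41, sR=8; mL=-528/41, mR=-36/41; mL+mR=-564/41 → advance -1; mR−mL=12 → turn +1·90°
n=5: pose=(-5,-2,W); sL=50/29, sR=50/13; mL=-2100/377, mR=75/377; mL+mR=-2025/377 → advance -1; mR−mL=75/13 → turn +1·90°
n=6: pose=(-4,-2,S); sL=200/101, sR=200/109; mL=-42000/11009, mR=-11700/11009; mL+mR=-53700/11009 → advance -1; mR−mL=300/109 → turn +1·90°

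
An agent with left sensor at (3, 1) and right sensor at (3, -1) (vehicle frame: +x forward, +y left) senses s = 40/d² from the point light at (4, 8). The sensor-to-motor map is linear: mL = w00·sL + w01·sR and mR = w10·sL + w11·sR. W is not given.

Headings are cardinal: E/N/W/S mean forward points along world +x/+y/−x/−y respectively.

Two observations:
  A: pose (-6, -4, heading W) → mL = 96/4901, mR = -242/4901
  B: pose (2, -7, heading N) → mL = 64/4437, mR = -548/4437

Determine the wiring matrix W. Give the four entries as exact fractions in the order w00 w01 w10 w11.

-1 1 -1 1/2

obs A: pose=(-6,-4,W) → sL=20/169, sR=4/29, mL=96/4901, mR=-242/4901
obs B: pose=(2,-7,N) → sL=40/153, sR=8/29, mL=64/4437, mR=-548/4437
sensor matrix S = [[20/169, 4/29], [40/153, 8/29]]; det S = -2560/749853
solve [mL_A; mL_B] = S·[w00; w01] and [mR_A; mR_B] = S·[w10; w11]:
  w00 = -1, w01 = 1, w10 = -1, w11 = 1/2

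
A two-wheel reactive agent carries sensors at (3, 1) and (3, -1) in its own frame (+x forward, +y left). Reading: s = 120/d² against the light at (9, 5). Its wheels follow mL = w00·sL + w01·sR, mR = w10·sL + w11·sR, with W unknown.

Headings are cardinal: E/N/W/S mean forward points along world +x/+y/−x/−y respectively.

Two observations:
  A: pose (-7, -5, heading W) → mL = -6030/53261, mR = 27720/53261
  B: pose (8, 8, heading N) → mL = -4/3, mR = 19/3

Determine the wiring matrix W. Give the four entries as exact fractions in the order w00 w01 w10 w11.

obs A: pose=(-7,-5,W) → sL=60/241, sR=60/221, mL=-6030/53261, mR=27720/53261
obs B: pose=(8,8,N) → sL=3, sR=10/3, mL=-4/3, mR=19/3
sensor matrix S = [[60/241, 60/221], [3, 10/3]]; det S = 820/53261
solve [mL_A; mL_B] = S·[w00; w01] and [mR_A; mR_B] = S·[w10; w11]:
  w00 = -1, w01 = 1/2, w10 = 1, w11 = 1

-1 1/2 1 1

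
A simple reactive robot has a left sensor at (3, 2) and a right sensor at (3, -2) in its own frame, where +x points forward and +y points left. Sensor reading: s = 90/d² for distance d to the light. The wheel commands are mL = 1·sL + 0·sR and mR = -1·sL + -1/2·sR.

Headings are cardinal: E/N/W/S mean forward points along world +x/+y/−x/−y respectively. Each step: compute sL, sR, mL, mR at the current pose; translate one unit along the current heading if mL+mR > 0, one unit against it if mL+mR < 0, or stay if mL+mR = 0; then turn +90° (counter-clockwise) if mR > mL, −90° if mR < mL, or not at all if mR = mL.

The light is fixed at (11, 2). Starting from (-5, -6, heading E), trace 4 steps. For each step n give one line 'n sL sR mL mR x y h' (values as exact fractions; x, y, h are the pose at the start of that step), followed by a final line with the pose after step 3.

n=0: pose=(-5,-6,E); sL=18/41, sR=90/269; mL=18/41, mR=-6687/11029; mL+mR=-45/269 → advance -1; mR−mL=-11529/11029 → turn -1·90°
n=1: pose=(-6,-6,S); sL=45/173, sR=45/241; mL=45/173, mR=-29475/83386; mL+mR=-45/482 → advance -1; mR−mL=-51165/83386 → turn -1·90°
n=2: pose=(-6,-5,W); sL=90/481, sR=18/85; mL=90/481, mR=-11979/40885; mL+mR=-9/85 → advance -1; mR−mL=-19629/40885 → turn -1·90°
n=3: pose=(-5,-5,N); sL=9/34, sR=45/106; mL=9/34, mR=-1719/3604; mL+mR=-45/212 → advance -1; mR−mL=-2673/3604 → turn -1·90°

0 18/41 90/269 18/41 -6687/11029 -5 -6 E
1 45/173 45/241 45/173 -29475/83386 -6 -6 S
2 90/481 18/85 90/481 -11979/40885 -6 -5 W
3 9/34 45/106 9/34 -1719/3604 -5 -5 N
final -5 -6 E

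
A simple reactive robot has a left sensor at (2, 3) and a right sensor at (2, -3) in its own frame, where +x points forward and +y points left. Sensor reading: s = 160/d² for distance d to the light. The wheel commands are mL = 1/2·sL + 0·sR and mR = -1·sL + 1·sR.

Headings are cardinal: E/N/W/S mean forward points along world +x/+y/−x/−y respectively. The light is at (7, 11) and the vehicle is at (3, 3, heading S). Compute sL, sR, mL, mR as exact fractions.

left sensor world pos  = (6, 1); dL² = 101
right sensor world pos = (0, 1); dR² = 149
sL = 160/101 = 160/101
sR = 160/149 = 160/149
mL = 1/2·sL + 0·sR = 80/101
mR = -1·sL + 1·sR = -7680/15049

160/101 160/149 80/101 -7680/15049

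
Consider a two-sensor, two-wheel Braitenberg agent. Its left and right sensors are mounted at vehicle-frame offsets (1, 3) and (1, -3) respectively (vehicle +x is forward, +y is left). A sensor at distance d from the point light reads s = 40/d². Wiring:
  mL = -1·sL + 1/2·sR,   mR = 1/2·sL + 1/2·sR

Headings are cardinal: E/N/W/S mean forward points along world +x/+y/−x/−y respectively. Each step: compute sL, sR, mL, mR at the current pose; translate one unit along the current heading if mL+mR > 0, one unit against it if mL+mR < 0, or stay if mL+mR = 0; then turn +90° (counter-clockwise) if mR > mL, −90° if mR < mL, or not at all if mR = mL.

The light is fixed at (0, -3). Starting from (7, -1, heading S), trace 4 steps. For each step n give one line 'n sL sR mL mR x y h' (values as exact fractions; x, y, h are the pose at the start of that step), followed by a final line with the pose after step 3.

0 40/101 40/17 1340/1717 2360/1717 7 -1 S
1 1/2 10/17 -7/34 37/68 7 -2 E
2 40/29 8/25 -884/725 616/725 8 -2 N
3 20/29 20/29 -10/29 20/29 8 -3 W
final 7 -3 S

n=0: pose=(7,-1,S); sL=40/101, sR=40/17; mL=1340/1717, mR=2360/1717; mL+mR=3700/1717 → advance +1; mR−mL=60/101 → turn +1·90°
n=1: pose=(7,-2,E); sL=1/2, sR=10/17; mL=-7/34, mR=37/68; mL+mR=23/68 → advance +1; mR−mL=3/4 → turn +1·90°
n=2: pose=(8,-2,N); sL=40/29, sR=8/25; mL=-884/725, mR=616/725; mL+mR=-268/725 → advance -1; mR−mL=60/29 → turn +1·90°
n=3: pose=(8,-3,W); sL=20/29, sR=20/29; mL=-10/29, mR=20/29; mL+mR=10/29 → advance +1; mR−mL=30/29 → turn +1·90°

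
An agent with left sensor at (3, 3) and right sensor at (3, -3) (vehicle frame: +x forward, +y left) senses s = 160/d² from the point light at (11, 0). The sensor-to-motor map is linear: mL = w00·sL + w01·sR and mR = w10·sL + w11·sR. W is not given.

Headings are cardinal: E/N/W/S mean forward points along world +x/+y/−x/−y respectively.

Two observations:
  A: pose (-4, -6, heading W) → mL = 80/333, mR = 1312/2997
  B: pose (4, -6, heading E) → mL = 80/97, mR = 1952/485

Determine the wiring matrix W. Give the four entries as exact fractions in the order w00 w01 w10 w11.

0 1/2 1/2 1/2

obs A: pose=(-4,-6,W) → sL=32/81, sR=160/333, mL=80/333, mR=1312/2997
obs B: pose=(4,-6,E) → sL=32/5, sR=160/97, mL=80/97, mR=1952/485
sensor matrix S = [[32/81, 160/333], [32/5, 160/97]]; det S = -704512/290709
solve [mL_A; mL_B] = S·[w00; w01] and [mR_A; mR_B] = S·[w10; w11]:
  w00 = 0, w01 = 1/2, w10 = 1/2, w11 = 1/2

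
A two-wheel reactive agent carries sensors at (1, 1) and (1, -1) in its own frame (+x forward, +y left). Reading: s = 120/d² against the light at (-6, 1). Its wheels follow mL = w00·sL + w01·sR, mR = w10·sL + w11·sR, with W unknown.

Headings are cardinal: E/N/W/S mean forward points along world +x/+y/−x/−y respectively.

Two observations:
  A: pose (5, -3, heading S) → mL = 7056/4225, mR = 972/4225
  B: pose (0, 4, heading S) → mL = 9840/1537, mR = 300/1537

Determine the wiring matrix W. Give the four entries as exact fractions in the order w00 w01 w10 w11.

1 1 1 -1/2

obs A: pose=(5,-3,S) → sL=120/169, sR=24/25, mL=7056/4225, mR=972/4225
obs B: pose=(0,4,S) → sL=120/53, sR=120/29, mL=9840/1537, mR=300/1537
sensor matrix S = [[120/169, 24/25], [120/53, 120/29]]; det S = 993024/1298765
solve [mL_A; mL_B] = S·[w00; w01] and [mR_A; mR_B] = S·[w10; w11]:
  w00 = 1, w01 = 1, w10 = 1, w11 = -1/2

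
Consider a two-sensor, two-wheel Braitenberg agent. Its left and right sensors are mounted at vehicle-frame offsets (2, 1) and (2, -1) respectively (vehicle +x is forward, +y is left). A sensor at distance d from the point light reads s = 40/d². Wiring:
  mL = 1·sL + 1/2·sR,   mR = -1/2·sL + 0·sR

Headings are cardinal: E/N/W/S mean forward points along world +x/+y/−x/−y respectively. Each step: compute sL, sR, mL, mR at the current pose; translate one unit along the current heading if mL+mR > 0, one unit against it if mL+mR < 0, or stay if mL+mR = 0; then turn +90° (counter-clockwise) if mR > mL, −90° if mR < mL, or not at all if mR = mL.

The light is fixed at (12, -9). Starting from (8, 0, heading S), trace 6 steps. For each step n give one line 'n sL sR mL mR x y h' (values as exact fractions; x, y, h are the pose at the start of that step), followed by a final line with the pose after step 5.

0 20/29 20/37 1030/1073 -10/29 8 0 S
1 8/17 40/117 1276/1989 -4/17 8 -1 W
2 5/17 10/29 230/493 -5/34 7 -1 N
3 40/109 40/73 5100/7957 -20/109 7 0 E
4 20/29 20/37 1030/1073 -10/29 8 0 S
5 8/17 40/117 1276/1989 -4/17 8 -1 W
final 7 -1 N

n=0: pose=(8,0,S); sL=20/29, sR=20/37; mL=1030/1073, mR=-10/29; mL+mR=660/1073 → advance +1; mR−mL=-1400/1073 → turn -1·90°
n=1: pose=(8,-1,W); sL=8/17, sR=40/117; mL=1276/1989, mR=-4/17; mL+mR=808/1989 → advance +1; mR−mL=-1744/1989 → turn -1·90°
n=2: pose=(7,-1,N); sL=5/17, sR=10/29; mL=230/493, mR=-5/34; mL+mR=315/986 → advance +1; mR−mL=-605/986 → turn -1·90°
n=3: pose=(7,0,E); sL=40/109, sR=40/73; mL=5100/7957, mR=-20/109; mL+mR=3640/7957 → advance +1; mR−mL=-6560/7957 → turn -1·90°
n=4: pose=(8,0,S); sL=20/29, sR=20/37; mL=1030/1073, mR=-10/29; mL+mR=660/1073 → advance +1; mR−mL=-1400/1073 → turn -1·90°
n=5: pose=(8,-1,W); sL=8/17, sR=40/117; mL=1276/1989, mR=-4/17; mL+mR=808/1989 → advance +1; mR−mL=-1744/1989 → turn -1·90°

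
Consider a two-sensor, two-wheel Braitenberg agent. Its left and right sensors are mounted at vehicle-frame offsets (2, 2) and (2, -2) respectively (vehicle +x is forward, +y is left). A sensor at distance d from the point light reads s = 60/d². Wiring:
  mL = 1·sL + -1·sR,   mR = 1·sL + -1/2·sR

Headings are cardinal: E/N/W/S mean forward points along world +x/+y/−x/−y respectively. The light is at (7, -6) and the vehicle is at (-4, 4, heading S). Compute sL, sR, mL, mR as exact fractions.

left sensor world pos  = (-2, 2); dL² = 145
right sensor world pos = (-6, 2); dR² = 233
sL = 60/145 = 12/29
sR = 60/233 = 60/233
mL = 1·sL + -1·sR = 1056/6757
mR = 1·sL + -1/2·sR = 1926/6757

12/29 60/233 1056/6757 1926/6757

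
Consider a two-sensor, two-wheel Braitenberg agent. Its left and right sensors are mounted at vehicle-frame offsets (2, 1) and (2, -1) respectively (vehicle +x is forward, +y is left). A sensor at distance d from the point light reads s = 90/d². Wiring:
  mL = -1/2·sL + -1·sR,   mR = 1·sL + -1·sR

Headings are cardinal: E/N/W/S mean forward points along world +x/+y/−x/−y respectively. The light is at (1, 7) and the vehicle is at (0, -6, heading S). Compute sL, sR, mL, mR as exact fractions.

left sensor world pos  = (1, -8); dL² = 225
right sensor world pos = (-1, -8); dR² = 229
sL = 90/225 = 2/5
sR = 90/229 = 90/229
mL = -1/2·sL + -1·sR = -679/1145
mR = 1·sL + -1·sR = 8/1145

2/5 90/229 -679/1145 8/1145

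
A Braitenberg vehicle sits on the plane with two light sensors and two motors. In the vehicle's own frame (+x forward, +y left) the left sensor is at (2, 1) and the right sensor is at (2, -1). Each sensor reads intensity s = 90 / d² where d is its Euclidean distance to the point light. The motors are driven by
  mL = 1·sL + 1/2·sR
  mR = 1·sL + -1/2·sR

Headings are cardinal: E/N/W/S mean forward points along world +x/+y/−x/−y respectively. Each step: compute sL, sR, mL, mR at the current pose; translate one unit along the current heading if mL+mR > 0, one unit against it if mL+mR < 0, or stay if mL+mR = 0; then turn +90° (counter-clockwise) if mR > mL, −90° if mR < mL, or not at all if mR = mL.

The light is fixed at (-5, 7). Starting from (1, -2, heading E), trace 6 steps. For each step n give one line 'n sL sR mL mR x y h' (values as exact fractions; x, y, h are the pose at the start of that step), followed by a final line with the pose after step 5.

0 45/64 45/82 2565/2624 1125/2624 1 -2 E
1 18/37 90/157 4491/5809 1161/5809 2 -2 S
2 45/73 45/53 8055/7738 1485/7738 2 -3 W
3 90/89 90/113 14175/10057 6165/10057 1 -3 N
4 45/64 45/82 2565/2624 1125/2624 1 -2 E
5 18/37 90/157 4491/5809 1161/5809 2 -2 S
final 2 -3 W

n=0: pose=(1,-2,E); sL=45/64, sR=45/82; mL=2565/2624, mR=1125/2624; mL+mR=45/32 → advance +1; mR−mL=-45/82 → turn -1·90°
n=1: pose=(2,-2,S); sL=18/37, sR=90/157; mL=4491/5809, mR=1161/5809; mL+mR=36/37 → advance +1; mR−mL=-90/157 → turn -1·90°
n=2: pose=(2,-3,W); sL=45/73, sR=45/53; mL=8055/7738, mR=1485/7738; mL+mR=90/73 → advance +1; mR−mL=-45/53 → turn -1·90°
n=3: pose=(1,-3,N); sL=90/89, sR=90/113; mL=14175/10057, mR=6165/10057; mL+mR=180/89 → advance +1; mR−mL=-90/113 → turn -1·90°
n=4: pose=(1,-2,E); sL=45/64, sR=45/82; mL=2565/2624, mR=1125/2624; mL+mR=45/32 → advance +1; mR−mL=-45/82 → turn -1·90°
n=5: pose=(2,-2,S); sL=18/37, sR=90/157; mL=4491/5809, mR=1161/5809; mL+mR=36/37 → advance +1; mR−mL=-90/157 → turn -1·90°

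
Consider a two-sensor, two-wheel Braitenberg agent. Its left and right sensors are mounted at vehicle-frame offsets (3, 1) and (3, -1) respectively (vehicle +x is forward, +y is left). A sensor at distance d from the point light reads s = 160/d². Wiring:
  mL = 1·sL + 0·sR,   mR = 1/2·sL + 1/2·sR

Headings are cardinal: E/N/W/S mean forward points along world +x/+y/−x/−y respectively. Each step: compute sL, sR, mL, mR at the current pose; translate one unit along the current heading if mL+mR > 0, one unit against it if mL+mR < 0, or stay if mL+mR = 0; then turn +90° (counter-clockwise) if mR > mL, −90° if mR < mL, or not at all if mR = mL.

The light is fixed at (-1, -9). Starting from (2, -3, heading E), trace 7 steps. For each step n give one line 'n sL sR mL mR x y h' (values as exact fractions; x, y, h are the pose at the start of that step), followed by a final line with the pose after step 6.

n=0: pose=(2,-3,E); sL=32/17, sR=160/61; mL=32/17, mR=2336/1037; mL+mR=4288/1037 → advance +1; mR−mL=384/1037 → turn +1·90°
n=1: pose=(3,-3,N); sL=16/9, sR=80/53; mL=16/9, mR=784/477; mL+mR=544/159 → advance +1; mR−mL=-64/477 → turn -1·90°
n=2: pose=(3,-2,E); sL=160/113, sR=32/17; mL=160/113, mR=3168/1921; mL+mR=5888/1921 → advance +1; mR−mL=448/1921 → turn +1·90°
n=3: pose=(4,-2,N); sL=40/29, sR=20/17; mL=40/29, mR=630/493; mL+mR=1310/493 → advance +1; mR−mL=-50/493 → turn -1·90°
n=4: pose=(4,-1,E); sL=32/29, sR=160/113; mL=32/29, mR=4128/3277; mL+mR=7744/3277 → advance +1; mR−mL=512/3277 → turn +1·90°
n=5: pose=(5,-1,N); sL=80/73, sR=16/17; mL=80/73, mR=1264/1241; mL+mR=2624/1241 → advance +1; mR−mL=-96/1241 → turn -1·90°
n=6: pose=(5,0,E); sL=160/181, sR=32/29; mL=160/181, mR=5216/5249; mL+mR=9856/5249 → advance +1; mR−mL=576/5249 → turn +1·90°

0 32/17 160/61 32/17 2336/1037 2 -3 E
1 16/9 80/53 16/9 784/477 3 -3 N
2 160/113 32/17 160/113 3168/1921 3 -2 E
3 40/29 20/17 40/29 630/493 4 -2 N
4 32/29 160/113 32/29 4128/3277 4 -1 E
5 80/73 16/17 80/73 1264/1241 5 -1 N
6 160/181 32/29 160/181 5216/5249 5 0 E
final 6 0 N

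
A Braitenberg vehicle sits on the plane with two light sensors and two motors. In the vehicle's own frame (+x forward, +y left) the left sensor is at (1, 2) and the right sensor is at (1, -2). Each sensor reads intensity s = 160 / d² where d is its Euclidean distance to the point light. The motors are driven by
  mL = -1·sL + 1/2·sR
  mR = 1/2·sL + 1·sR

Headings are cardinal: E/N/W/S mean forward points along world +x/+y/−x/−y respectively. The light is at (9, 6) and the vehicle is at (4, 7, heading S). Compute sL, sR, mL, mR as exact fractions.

160/9 160/49 -7120/441 5360/441

left sensor world pos  = (6, 6); dL² = 9
right sensor world pos = (2, 6); dR² = 49
sL = 160/9 = 160/9
sR = 160/49 = 160/49
mL = -1·sL + 1/2·sR = -7120/441
mR = 1/2·sL + 1·sR = 5360/441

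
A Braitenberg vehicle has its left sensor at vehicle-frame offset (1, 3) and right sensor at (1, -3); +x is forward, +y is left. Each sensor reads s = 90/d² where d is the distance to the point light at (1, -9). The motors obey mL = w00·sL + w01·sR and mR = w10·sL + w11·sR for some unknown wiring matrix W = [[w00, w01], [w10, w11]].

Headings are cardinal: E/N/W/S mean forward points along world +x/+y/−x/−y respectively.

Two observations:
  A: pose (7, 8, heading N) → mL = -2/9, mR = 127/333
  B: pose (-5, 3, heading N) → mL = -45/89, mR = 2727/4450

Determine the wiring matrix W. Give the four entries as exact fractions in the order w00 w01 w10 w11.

obs A: pose=(7,8,N) → sL=10/37, sR=2/9, mL=-2/9, mR=127/333
obs B: pose=(-5,3,N) → sL=9/25, sR=45/89, mL=-45/89, mR=2727/4450
sensor matrix S = [[10/37, 2/9], [9/25, 45/89]]; det S = 4664/82325
solve [mL_A; mL_B] = S·[w00; w01] and [mR_A; mR_B] = S·[w10; w11]:
  w00 = 0, w01 = -1, w10 = 1, w11 = 1/2

0 -1 1 1/2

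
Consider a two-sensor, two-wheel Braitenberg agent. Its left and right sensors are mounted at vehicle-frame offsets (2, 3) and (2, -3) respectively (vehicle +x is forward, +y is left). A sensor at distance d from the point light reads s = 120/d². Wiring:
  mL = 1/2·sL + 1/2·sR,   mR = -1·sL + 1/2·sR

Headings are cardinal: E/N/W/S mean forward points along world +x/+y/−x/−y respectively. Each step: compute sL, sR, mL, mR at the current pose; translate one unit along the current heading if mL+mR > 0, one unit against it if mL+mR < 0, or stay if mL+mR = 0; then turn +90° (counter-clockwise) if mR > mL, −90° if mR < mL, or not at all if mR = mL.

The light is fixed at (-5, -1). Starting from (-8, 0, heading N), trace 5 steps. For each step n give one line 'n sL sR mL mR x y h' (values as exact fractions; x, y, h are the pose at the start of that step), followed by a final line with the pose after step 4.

0 8/3 40/3 8 4 -8 0 N
1 60/13 60 420/13 330/13 -8 1 E
2 120 24/5 312/5 -588/5 -7 1 S
3 15/2 30/13 255/52 -165/26 -7 2 W
4 120/41 120/29 4200/1189 -1020/1189 -6 2 N
final -6 3 E

n=0: pose=(-8,0,N); sL=8/3, sR=40/3; mL=8, mR=4; mL+mR=12 → advance +1; mR−mL=-4 → turn -1·90°
n=1: pose=(-8,1,E); sL=60/13, sR=60; mL=420/13, mR=330/13; mL+mR=750/13 → advance +1; mR−mL=-90/13 → turn -1·90°
n=2: pose=(-7,1,S); sL=120, sR=24/5; mL=312/5, mR=-588/5; mL+mR=-276/5 → advance -1; mR−mL=-180 → turn -1·90°
n=3: pose=(-7,2,W); sL=15/2, sR=30/13; mL=255/52, mR=-165/26; mL+mR=-75/52 → advance -1; mR−mL=-45/4 → turn -1·90°
n=4: pose=(-6,2,N); sL=120/41, sR=120/29; mL=4200/1189, mR=-1020/1189; mL+mR=3180/1189 → advance +1; mR−mL=-180/41 → turn -1·90°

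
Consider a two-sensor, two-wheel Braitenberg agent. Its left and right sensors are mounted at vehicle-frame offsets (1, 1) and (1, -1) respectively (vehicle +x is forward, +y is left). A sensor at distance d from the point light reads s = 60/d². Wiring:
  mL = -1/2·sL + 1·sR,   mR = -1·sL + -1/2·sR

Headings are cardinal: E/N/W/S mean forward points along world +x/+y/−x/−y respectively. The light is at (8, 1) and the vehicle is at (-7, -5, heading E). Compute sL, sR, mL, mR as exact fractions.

left sensor world pos  = (-6, -4); dL² = 221
right sensor world pos = (-6, -6); dR² = 245
sL = 60/221 = 60/221
sR = 60/245 = 12/49
mL = -1/2·sL + 1·sR = 1182/10829
mR = -1·sL + -1/2·sR = -4266/10829

60/221 12/49 1182/10829 -4266/10829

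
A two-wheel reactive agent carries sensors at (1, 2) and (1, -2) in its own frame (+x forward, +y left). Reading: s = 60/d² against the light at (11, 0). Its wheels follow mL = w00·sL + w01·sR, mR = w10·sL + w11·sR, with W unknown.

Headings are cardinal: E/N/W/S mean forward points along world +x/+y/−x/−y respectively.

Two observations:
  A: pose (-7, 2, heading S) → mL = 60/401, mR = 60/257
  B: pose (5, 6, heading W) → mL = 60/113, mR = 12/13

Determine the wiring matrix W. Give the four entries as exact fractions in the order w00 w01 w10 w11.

obs A: pose=(-7,2,S) → sL=60/257, sR=60/401, mL=60/401, mR=60/257
obs B: pose=(5,6,W) → sL=12/13, sR=60/113, mL=60/113, mR=12/13
sensor matrix S = [[60/257, 60/401], [12/13, 60/113]]; det S = -2142720/151390733
solve [mL_A; mL_B] = S·[w00; w01] and [mR_A; mR_B] = S·[w10; w11]:
  w00 = 0, w01 = 1, w10 = 1, w11 = 0

0 1 1 0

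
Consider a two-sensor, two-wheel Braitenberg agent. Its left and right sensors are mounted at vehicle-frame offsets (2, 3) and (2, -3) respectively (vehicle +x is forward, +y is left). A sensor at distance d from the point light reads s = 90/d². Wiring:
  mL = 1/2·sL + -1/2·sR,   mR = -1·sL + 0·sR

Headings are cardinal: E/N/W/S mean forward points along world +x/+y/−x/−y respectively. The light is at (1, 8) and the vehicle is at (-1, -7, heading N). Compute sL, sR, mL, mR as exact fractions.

45/97 9/17 -54/1649 -45/97

left sensor world pos  = (-4, -5); dL² = 194
right sensor world pos = (2, -5); dR² = 170
sL = 90/194 = 45/97
sR = 90/170 = 9/17
mL = 1/2·sL + -1/2·sR = -54/1649
mR = -1·sL + 0·sR = -45/97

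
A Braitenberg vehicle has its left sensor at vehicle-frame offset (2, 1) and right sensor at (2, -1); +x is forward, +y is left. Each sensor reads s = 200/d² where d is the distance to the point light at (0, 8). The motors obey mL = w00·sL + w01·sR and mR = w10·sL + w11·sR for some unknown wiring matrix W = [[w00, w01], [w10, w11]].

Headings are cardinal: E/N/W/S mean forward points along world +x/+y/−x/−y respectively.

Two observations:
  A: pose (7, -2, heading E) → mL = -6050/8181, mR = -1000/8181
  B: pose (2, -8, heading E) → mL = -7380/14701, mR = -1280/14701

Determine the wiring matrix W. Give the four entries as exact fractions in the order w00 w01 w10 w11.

-1 1/2 -1/2 1/2

obs A: pose=(7,-2,E) → sL=100/81, sR=100/101, mL=-6050/8181, mR=-1000/8181
obs B: pose=(2,-8,E) → sL=200/241, sR=40/61, mL=-7380/14701, mR=-1280/14701
sensor matrix S = [[100/81, 100/101], [200/241, 40/61]]; det S = -1456000/120268881
solve [mL_A; mL_B] = S·[w00; w01] and [mR_A; mR_B] = S·[w10; w11]:
  w00 = -1, w01 = 1/2, w10 = -1/2, w11 = 1/2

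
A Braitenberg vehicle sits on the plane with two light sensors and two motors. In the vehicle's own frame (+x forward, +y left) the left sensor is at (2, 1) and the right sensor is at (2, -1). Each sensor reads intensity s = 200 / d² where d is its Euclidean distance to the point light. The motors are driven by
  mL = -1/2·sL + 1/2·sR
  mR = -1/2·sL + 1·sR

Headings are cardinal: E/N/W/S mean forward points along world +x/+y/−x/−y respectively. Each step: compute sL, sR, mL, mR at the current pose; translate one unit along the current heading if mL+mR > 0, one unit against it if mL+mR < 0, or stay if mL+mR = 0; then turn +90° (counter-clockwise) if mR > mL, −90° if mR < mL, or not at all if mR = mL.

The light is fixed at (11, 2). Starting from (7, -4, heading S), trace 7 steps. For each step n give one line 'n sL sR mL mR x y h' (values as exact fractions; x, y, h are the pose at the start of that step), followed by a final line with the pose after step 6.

n=0: pose=(7,-4,S); sL=200/73, sR=200/89; mL=-1600/6497, mR=5700/6497; mL+mR=4100/6497 → advance +1; mR−mL=100/89 → turn +1·90°
n=1: pose=(7,-5,E); sL=5, sR=50/17; mL=-35/34, mR=15/34; mL+mR=-10/17 → advance -1; mR−mL=25/17 → turn +1·90°
n=2: pose=(6,-5,N); sL=200/61, sR=200/41; mL=2000/2501, mR=8100/2501; mL+mR=10100/2501 → advance +1; mR−mL=100/41 → turn +1·90°
n=3: pose=(6,-4,W); sL=100/49, sR=100/37; mL=600/1813, mR=3050/1813; mL+mR=3650/1813 → advance +1; mR−mL=50/37 → turn +1·90°
n=4: pose=(5,-4,S); sL=200/89, sR=200/113; mL=-2400/10057, mR=6500/10057; mL+mR=4100/10057 → advance +1; mR−mL=100/113 → turn +1·90°
n=5: pose=(5,-5,E); sL=50/13, sR=5/2; mL=-35/52, mR=15/26; mL+mR=-5/52 → advance -1; mR−mL=5/4 → turn +1·90°
n=6: pose=(4,-5,N); sL=200/89, sR=200/61; mL=2800/5429, mR=11700/5429; mL+mR=14500/5429 → advance +1; mR−mL=100/61 → turn +1·90°

0 200/73 200/89 -1600/6497 5700/6497 7 -4 S
1 5 50/17 -35/34 15/34 7 -5 E
2 200/61 200/41 2000/2501 8100/2501 6 -5 N
3 100/49 100/37 600/1813 3050/1813 6 -4 W
4 200/89 200/113 -2400/10057 6500/10057 5 -4 S
5 50/13 5/2 -35/52 15/26 5 -5 E
6 200/89 200/61 2800/5429 11700/5429 4 -5 N
final 4 -4 W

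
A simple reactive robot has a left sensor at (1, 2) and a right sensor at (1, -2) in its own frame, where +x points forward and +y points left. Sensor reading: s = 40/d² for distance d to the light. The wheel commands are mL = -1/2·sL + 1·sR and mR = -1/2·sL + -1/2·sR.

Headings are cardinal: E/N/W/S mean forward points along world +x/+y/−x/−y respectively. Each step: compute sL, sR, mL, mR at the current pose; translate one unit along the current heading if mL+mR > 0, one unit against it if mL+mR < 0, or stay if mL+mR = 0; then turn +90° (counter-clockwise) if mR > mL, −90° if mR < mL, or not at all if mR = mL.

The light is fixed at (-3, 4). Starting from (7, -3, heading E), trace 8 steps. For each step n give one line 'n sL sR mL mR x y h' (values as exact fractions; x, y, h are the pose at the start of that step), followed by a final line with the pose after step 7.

n=0: pose=(7,-3,E); sL=20/73, sR=20/101; mL=450/7373, mR=-1740/7373; mL+mR=-1290/7373 → advance -1; mR−mL=-30/101 → turn -1·90°
n=1: pose=(6,-3,S); sL=8/37, sR=40/113; mL=1028/4181, mR=-1192/4181; mL+mR=-164/4181 → advance -1; mR−mL=-60/113 → turn -1·90°
n=2: pose=(6,-2,W); sL=5/16, sR=1/2; mL=11/32, mR=-13/32; mL+mR=-1/16 → advance -1; mR−mL=-3/4 → turn -1·90°
n=3: pose=(7,-2,N); sL=40/89, sR=40/169; mL=180/15041, mR=-5160/15041; mL+mR=-4980/15041 → advance -1; mR−mL=-60/169 → turn -1·90°
n=4: pose=(7,-3,E); sL=20/73, sR=20/101; mL=450/7373, mR=-1740/7373; mL+mR=-1290/7373 → advance -1; mR−mL=-30/101 → turn -1·90°
n=5: pose=(6,-3,S); sL=8/37, sR=40/113; mL=1028/4181, mR=-1192/4181; mL+mR=-164/4181 → advance -1; mR−mL=-60/113 → turn -1·90°
n=6: pose=(6,-2,W); sL=5/16, sR=1/2; mL=11/32, mR=-13/32; mL+mR=-1/16 → advance -1; mR−mL=-3/4 → turn -1·90°
n=7: pose=(7,-2,N); sL=40/89, sR=40/169; mL=180/15041, mR=-5160/15041; mL+mR=-4980/15041 → advance -1; mR−mL=-60/169 → turn -1·90°

0 20/73 20/101 450/7373 -1740/7373 7 -3 E
1 8/37 40/113 1028/4181 -1192/4181 6 -3 S
2 5/16 1/2 11/32 -13/32 6 -2 W
3 40/89 40/169 180/15041 -5160/15041 7 -2 N
4 20/73 20/101 450/7373 -1740/7373 7 -3 E
5 8/37 40/113 1028/4181 -1192/4181 6 -3 S
6 5/16 1/2 11/32 -13/32 6 -2 W
7 40/89 40/169 180/15041 -5160/15041 7 -2 N
final 7 -3 E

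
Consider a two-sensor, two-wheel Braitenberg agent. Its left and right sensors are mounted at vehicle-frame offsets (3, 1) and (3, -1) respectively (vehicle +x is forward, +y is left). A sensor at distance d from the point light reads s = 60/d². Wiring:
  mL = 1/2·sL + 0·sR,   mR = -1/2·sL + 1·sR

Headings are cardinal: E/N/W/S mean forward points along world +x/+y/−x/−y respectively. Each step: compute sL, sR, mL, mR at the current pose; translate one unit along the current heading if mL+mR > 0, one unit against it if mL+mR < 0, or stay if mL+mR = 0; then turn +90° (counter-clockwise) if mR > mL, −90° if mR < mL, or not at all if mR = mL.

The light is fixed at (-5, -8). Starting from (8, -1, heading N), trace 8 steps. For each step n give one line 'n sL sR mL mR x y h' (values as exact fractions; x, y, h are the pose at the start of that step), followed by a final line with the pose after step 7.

0 15/61 15/74 15/122 180/2257 8 -1 N
1 60/337 12/61 30/337 2214/20557 8 0 E
2 6/29 30/173 3/29 351/5017 9 0 N
3 60/389 60/353 30/389 12750/137317 9 1 E
4 3/17 3/20 3/34 21/340 10 1 N
5 12/89 4/27 6/89 194/2403 10 2 E
6 30/197 30/229 15/197 2475/45113 11 2 N
7 12/101 60/461 6/101 3294/46561 11 3 E
final 12 3 N

n=0: pose=(8,-1,N); sL=15/61, sR=15/74; mL=15/122, mR=180/2257; mL+mR=15/74 → advance +1; mR−mL=-195/4514 → turn -1·90°
n=1: pose=(8,0,E); sL=60/337, sR=12/61; mL=30/337, mR=2214/20557; mL+mR=12/61 → advance +1; mR−mL=384/20557 → turn +1·90°
n=2: pose=(9,0,N); sL=6/29, sR=30/173; mL=3/29, mR=351/5017; mL+mR=30/173 → advance +1; mR−mL=-168/5017 → turn -1·90°
n=3: pose=(9,1,E); sL=60/389, sR=60/353; mL=30/389, mR=12750/137317; mL+mR=60/353 → advance +1; mR−mL=2160/137317 → turn +1·90°
n=4: pose=(10,1,N); sL=3/17, sR=3/20; mL=3/34, mR=21/340; mL+mR=3/20 → advance +1; mR−mL=-9/340 → turn -1·90°
n=5: pose=(10,2,E); sL=12/89, sR=4/27; mL=6/89, mR=194/2403; mL+mR=4/27 → advance +1; mR−mL=32/2403 → turn +1·90°
n=6: pose=(11,2,N); sL=30/197, sR=30/229; mL=15/197, mR=2475/45113; mL+mR=30/229 → advance +1; mR−mL=-960/45113 → turn -1·90°
n=7: pose=(11,3,E); sL=12/101, sR=60/461; mL=6/101, mR=3294/46561; mL+mR=60/461 → advance +1; mR−mL=528/46561 → turn +1·90°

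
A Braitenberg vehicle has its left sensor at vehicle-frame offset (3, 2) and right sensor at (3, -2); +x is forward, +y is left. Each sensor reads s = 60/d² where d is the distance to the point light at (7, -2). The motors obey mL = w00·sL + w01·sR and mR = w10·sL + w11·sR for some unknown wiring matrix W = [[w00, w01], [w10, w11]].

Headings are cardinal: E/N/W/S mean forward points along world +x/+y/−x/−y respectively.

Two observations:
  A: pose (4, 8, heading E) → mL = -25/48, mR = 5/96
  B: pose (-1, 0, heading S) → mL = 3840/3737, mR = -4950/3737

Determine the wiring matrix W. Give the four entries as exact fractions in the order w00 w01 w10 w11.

1 -1 -1 1/2

obs A: pose=(4,8,E) → sL=5/12, sR=15/16, mL=-25/48, mR=5/96
obs B: pose=(-1,0,S) → sL=60/37, sR=60/101, mL=3840/3737, mR=-4950/3737
sensor matrix S = [[5/12, 15/16], [60/37, 60/101]]; det S = -19025/14948
solve [mL_A; mL_B] = S·[w00; w01] and [mR_A; mR_B] = S·[w10; w11]:
  w00 = 1, w01 = -1, w10 = -1, w11 = 1/2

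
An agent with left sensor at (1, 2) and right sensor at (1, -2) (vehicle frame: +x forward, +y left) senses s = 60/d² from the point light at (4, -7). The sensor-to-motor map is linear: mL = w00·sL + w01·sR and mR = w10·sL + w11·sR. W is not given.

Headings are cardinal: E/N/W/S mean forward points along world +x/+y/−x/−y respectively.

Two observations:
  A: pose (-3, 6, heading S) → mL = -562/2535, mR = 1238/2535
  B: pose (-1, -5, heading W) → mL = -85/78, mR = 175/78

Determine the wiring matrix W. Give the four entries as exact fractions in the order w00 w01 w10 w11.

obs A: pose=(-3,6,S) → sL=60/169, sR=4/15, mL=-562/2535, mR=1238/2535
obs B: pose=(-1,-5,W) → sL=5/3, sR=15/13, mL=-85/78, mR=175/78
sensor matrix S = [[60/169, 4/15], [5/3, 15/13]]; det S = -688/19773
solve [mL_A; mL_B] = S·[w00; w01] and [mR_A; mR_B] = S·[w10; w11]:
  w00 = -1, w01 = 1/2, w10 = 1, w11 = 1/2

-1 1/2 1 1/2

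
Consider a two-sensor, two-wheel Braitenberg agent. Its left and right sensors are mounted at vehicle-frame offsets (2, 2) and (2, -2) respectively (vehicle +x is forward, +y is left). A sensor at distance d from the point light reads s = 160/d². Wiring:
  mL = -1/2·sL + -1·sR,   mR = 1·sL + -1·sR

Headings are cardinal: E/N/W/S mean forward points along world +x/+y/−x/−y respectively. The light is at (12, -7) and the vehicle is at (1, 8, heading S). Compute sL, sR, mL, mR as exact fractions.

16/25 80/169 -3352/4225 704/4225

left sensor world pos  = (3, 6); dL² = 250
right sensor world pos = (-1, 6); dR² = 338
sL = 160/250 = 16/25
sR = 160/338 = 80/169
mL = -1/2·sL + -1·sR = -3352/4225
mR = 1·sL + -1·sR = 704/4225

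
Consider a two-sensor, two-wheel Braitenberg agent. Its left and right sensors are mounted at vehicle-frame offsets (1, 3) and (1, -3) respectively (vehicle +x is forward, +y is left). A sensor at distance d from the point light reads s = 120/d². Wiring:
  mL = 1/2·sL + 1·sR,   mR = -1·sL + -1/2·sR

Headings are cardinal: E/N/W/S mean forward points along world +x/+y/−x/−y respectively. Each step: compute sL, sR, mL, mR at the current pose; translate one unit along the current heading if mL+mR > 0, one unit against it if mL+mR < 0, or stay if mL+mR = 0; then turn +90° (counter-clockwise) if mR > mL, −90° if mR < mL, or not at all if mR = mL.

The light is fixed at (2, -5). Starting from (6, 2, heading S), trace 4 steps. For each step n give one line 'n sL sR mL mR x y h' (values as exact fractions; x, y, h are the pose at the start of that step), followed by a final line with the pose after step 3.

0 24/17 120/37 2484/629 -1908/629 6 2 S
1 20/3 4/3 14/3 -22/3 6 1 W
2 120/53 120/113 13140/5989 -16740/5989 7 1 N
3 6/5 3 18/5 -27/10 7 0 E
final 8 0 S

n=0: pose=(6,2,S); sL=24/17, sR=120/37; mL=2484/629, mR=-1908/629; mL+mR=576/629 → advance +1; mR−mL=-4392/629 → turn -1·90°
n=1: pose=(6,1,W); sL=20/3, sR=4/3; mL=14/3, mR=-22/3; mL+mR=-8/3 → advance -1; mR−mL=-12 → turn -1·90°
n=2: pose=(7,1,N); sL=120/53, sR=120/113; mL=13140/5989, mR=-16740/5989; mL+mR=-3600/5989 → advance -1; mR−mL=-29880/5989 → turn -1·90°
n=3: pose=(7,0,E); sL=6/5, sR=3; mL=18/5, mR=-27/10; mL+mR=9/10 → advance +1; mR−mL=-63/10 → turn -1·90°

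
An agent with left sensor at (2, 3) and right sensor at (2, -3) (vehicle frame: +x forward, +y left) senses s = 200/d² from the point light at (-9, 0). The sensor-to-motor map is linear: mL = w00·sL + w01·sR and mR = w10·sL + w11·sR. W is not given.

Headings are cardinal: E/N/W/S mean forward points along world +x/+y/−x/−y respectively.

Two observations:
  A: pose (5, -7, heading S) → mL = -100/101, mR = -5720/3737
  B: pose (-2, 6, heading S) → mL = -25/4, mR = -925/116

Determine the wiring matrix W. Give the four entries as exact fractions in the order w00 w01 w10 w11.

obs A: pose=(5,-7,S) → sL=20/37, sR=100/101, mL=-100/101, mR=-5720/3737
obs B: pose=(-2,6,S) → sL=50/29, sR=25/4, mL=-25/4, mR=-925/116
sensor matrix S = [[20/37, 100/101], [50/29, 25/4]]; det S = 181125/108373
solve [mL_A; mL_B] = S·[w00; w01] and [mR_A; mR_B] = S·[w10; w11]:
  w00 = 0, w01 = -1, w10 = -1, w11 = -1

0 -1 -1 -1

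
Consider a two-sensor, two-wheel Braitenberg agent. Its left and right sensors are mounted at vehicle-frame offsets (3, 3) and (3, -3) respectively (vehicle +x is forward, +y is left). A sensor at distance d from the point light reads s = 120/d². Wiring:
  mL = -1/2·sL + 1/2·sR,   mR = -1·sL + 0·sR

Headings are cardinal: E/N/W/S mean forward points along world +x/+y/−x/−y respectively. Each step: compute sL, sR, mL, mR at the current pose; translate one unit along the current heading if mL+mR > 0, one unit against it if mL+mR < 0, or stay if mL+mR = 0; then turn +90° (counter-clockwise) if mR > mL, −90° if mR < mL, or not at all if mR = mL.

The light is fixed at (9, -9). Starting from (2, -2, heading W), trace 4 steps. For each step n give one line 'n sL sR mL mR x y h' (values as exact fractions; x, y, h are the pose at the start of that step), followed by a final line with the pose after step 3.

0 30/29 3/5 -63/290 -30/29 2 -2 W
1 120/181 120/109 4320/19729 -120/181 3 -2 N
2 4/3 20/3 8/3 -4/3 3 -3 E
3 120/13 120/73 -3600/949 -120/13 4 -3 S
final 4 -2 W

n=0: pose=(2,-2,W); sL=30/29, sR=3/5; mL=-63/290, mR=-30/29; mL+mR=-363/290 → advance -1; mR−mL=-237/290 → turn -1·90°
n=1: pose=(3,-2,N); sL=120/181, sR=120/109; mL=4320/19729, mR=-120/181; mL+mR=-8760/19729 → advance -1; mR−mL=-17400/19729 → turn -1·90°
n=2: pose=(3,-3,E); sL=4/3, sR=20/3; mL=8/3, mR=-4/3; mL+mR=4/3 → advance +1; mR−mL=-4 → turn -1·90°
n=3: pose=(4,-3,S); sL=120/13, sR=120/73; mL=-3600/949, mR=-120/13; mL+mR=-12360/949 → advance -1; mR−mL=-5160/949 → turn -1·90°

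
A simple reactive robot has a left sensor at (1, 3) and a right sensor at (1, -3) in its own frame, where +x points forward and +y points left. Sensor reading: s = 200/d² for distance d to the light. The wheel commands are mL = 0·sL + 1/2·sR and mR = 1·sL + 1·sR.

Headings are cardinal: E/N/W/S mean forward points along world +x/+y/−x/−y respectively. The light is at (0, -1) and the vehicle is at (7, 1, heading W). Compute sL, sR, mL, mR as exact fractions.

200/37 200/61 100/61 19600/2257

left sensor world pos  = (6, -2); dL² = 37
right sensor world pos = (6, 4); dR² = 61
sL = 200/37 = 200/37
sR = 200/61 = 200/61
mL = 0·sL + 1/2·sR = 100/61
mR = 1·sL + 1·sR = 19600/2257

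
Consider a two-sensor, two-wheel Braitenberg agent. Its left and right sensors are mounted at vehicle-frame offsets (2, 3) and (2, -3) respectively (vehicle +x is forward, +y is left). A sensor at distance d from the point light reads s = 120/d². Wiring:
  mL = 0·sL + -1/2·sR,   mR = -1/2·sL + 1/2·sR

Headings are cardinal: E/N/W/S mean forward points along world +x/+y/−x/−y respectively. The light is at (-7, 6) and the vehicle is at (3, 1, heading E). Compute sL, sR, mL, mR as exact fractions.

30/37 15/26 -15/52 -225/1924

left sensor world pos  = (5, 4); dL² = 148
right sensor world pos = (5, -2); dR² = 208
sL = 120/148 = 30/37
sR = 120/208 = 15/26
mL = 0·sL + -1/2·sR = -15/52
mR = -1/2·sL + 1/2·sR = -225/1924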